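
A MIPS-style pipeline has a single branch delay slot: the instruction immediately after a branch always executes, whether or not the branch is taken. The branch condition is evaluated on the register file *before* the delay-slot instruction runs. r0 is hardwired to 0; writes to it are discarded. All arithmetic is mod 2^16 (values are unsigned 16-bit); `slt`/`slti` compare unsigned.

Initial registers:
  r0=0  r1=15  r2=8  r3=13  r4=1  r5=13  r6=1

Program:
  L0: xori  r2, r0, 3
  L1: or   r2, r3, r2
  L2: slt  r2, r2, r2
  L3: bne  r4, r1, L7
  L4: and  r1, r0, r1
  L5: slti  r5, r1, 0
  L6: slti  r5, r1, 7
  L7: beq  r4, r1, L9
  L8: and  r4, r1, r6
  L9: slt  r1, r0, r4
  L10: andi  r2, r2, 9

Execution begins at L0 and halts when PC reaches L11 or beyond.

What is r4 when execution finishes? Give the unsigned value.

0

#0 xori  r2, r0, 3 ; 0/15/3/13/1/13/1
#1 or   r2, r3, r2 ; 0/15/15/13/1/13/1
#2 slt  r2, r2, r2 ; 0/15/0/13/1/13/1
#3 bne  r4, r1, L7 ; 0/15/0/13/1/13/1 ; →target
#4 and  r1, r0, r1 ; 0/0/0/13/1/13/1
#7 beq  r4, r1, L9 ; 0/0/0/13/1/13/1 ; →fallthru
#8 and  r4, r1, r6 ; 0/0/0/13/0/13/1
#9 slt  r1, r0, r4 ; 0/0/0/13/0/13/1
#10 andi  r2, r2, 9 ; 0/0/0/13/0/13/1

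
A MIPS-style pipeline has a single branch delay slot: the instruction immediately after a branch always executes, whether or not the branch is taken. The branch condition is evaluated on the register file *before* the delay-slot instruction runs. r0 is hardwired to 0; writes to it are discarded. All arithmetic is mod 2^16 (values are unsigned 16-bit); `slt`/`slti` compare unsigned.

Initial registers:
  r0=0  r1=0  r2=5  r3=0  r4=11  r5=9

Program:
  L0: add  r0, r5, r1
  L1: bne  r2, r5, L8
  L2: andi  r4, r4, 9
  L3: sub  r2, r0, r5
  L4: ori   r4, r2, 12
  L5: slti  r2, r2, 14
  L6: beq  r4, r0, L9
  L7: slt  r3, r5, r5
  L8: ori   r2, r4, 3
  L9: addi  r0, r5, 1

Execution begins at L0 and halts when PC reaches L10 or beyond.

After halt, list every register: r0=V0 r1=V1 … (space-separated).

[0] add  r0, r5, r1  →  {r0:0, r1:0, r2:5, r3:0, r4:11, r5:9}
[1] bne  r2, r5, L8  →  {r0:0, r1:0, r2:5, r3:0, r4:11, r5:9}  ⟨branch taken⟩
[2] andi  r4, r4, 9  →  {r0:0, r1:0, r2:5, r3:0, r4:9, r5:9}
[8] ori   r2, r4, 3  →  {r0:0, r1:0, r2:11, r3:0, r4:9, r5:9}
[9] addi  r0, r5, 1  →  {r0:0, r1:0, r2:11, r3:0, r4:9, r5:9}

r0=0 r1=0 r2=11 r3=0 r4=9 r5=9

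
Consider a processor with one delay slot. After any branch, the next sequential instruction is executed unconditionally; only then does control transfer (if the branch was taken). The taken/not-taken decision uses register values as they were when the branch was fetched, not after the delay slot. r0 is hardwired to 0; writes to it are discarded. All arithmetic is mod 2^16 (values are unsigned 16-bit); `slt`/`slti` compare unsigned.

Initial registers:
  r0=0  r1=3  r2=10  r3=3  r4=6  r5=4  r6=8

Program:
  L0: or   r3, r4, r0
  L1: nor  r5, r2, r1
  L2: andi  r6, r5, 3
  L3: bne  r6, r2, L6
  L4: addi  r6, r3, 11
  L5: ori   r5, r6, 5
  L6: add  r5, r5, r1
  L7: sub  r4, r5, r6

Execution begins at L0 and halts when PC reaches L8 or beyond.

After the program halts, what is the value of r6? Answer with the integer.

17

  step pc=0: or   r3, r4, r0  regs=(0,3,10,6,6,4,8)
  step pc=1: nor  r5, r2, r1  regs=(0,3,10,6,6,65524,8)
  step pc=2: andi  r6, r5, 3  regs=(0,3,10,6,6,65524,0)
  step pc=3: bne  r6, r2, L6  cond=T  regs=(0,3,10,6,6,65524,0)
  step pc=4: addi  r6, r3, 11  regs=(0,3,10,6,6,65524,17)
  step pc=6: add  r5, r5, r1  regs=(0,3,10,6,6,65527,17)
  step pc=7: sub  r4, r5, r6  regs=(0,3,10,6,65510,65527,17)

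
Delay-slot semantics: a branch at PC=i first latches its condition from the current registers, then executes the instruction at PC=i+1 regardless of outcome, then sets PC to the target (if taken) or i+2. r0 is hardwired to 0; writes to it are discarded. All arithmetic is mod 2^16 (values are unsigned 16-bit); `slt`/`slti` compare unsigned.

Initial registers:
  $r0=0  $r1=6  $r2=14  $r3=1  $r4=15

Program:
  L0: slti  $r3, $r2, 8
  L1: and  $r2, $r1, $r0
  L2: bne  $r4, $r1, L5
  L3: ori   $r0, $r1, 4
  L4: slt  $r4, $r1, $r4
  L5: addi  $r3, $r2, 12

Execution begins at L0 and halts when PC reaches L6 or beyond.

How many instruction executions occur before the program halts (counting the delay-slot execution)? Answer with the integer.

  step pc=0: slti  $r3, $r2, 8  regs=(0,6,14,0,15)
  step pc=1: and  $r2, $r1, $r0  regs=(0,6,0,0,15)
  step pc=2: bne  $r4, $r1, L5  cond=T  regs=(0,6,0,0,15)
  step pc=3: ori   $r0, $r1, 4  regs=(0,6,0,0,15)
  step pc=5: addi  $r3, $r2, 12  regs=(0,6,0,12,15)

5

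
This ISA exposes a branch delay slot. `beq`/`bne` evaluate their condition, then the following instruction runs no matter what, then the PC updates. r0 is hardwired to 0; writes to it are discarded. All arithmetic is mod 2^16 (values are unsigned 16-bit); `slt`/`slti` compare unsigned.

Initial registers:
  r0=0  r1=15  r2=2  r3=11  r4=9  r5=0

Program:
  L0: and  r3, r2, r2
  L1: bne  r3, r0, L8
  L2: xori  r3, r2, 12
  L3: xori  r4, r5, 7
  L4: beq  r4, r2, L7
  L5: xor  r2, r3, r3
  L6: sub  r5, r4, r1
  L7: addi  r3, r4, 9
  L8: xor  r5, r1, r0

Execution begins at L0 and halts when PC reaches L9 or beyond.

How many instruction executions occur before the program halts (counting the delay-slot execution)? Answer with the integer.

#0 and  r3, r2, r2 ; 0/15/2/2/9/0
#1 bne  r3, r0, L8 ; 0/15/2/2/9/0 ; →target
#2 xori  r3, r2, 12 ; 0/15/2/14/9/0
#8 xor  r5, r1, r0 ; 0/15/2/14/9/15

4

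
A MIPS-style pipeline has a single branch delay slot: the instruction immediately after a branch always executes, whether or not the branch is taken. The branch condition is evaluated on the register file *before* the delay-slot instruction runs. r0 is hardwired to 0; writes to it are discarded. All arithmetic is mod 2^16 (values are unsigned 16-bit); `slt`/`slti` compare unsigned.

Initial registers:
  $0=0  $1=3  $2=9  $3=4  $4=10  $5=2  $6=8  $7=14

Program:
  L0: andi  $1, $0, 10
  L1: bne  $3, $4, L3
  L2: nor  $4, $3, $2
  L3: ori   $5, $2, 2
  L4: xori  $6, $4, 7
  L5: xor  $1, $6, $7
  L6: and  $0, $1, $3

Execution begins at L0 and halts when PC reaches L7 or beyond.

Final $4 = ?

[0] andi  $1, $0, 10  →  {$0:0, $1:0, $2:9, $3:4, $4:10, $5:2, $6:8, $7:14}
[1] bne  $3, $4, L3  →  {$0:0, $1:0, $2:9, $3:4, $4:10, $5:2, $6:8, $7:14}  ⟨branch taken⟩
[2] nor  $4, $3, $2  →  {$0:0, $1:0, $2:9, $3:4, $4:65522, $5:2, $6:8, $7:14}
[3] ori   $5, $2, 2  →  {$0:0, $1:0, $2:9, $3:4, $4:65522, $5:11, $6:8, $7:14}
[4] xori  $6, $4, 7  →  {$0:0, $1:0, $2:9, $3:4, $4:65522, $5:11, $6:65525, $7:14}
[5] xor  $1, $6, $7  →  {$0:0, $1:65531, $2:9, $3:4, $4:65522, $5:11, $6:65525, $7:14}
[6] and  $0, $1, $3  →  {$0:0, $1:65531, $2:9, $3:4, $4:65522, $5:11, $6:65525, $7:14}

65522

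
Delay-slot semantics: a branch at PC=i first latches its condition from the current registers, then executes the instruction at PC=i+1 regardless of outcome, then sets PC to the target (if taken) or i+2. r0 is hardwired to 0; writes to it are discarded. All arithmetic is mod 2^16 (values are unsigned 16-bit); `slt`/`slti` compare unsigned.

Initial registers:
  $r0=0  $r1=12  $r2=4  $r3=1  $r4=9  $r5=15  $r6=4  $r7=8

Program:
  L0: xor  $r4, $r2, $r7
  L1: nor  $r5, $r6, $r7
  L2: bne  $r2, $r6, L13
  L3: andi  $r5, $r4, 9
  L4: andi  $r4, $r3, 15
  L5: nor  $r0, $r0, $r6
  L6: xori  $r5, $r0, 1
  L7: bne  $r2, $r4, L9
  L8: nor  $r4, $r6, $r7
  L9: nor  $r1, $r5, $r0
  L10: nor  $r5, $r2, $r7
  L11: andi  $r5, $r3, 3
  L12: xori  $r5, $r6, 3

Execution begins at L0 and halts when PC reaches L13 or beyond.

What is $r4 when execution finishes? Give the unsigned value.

65523

PC=0  xor  $r4, $r2, $r7     | $r0=0 $r1=12 $r2=4 $r3=1 $r4=12 $r5=15 $r6=4 $r7=8
PC=1  nor  $r5, $r6, $r7     | $r0=0 $r1=12 $r2=4 $r3=1 $r4=12 $r5=65523 $r6=4 $r7=8
PC=2  bne  $r2, $r6, L13     | $r0=0 $r1=12 $r2=4 $r3=1 $r4=12 $r5=65523 $r6=4 $r7=8  [not taken]
PC=3  andi  $r5, $r4, 9      | $r0=0 $r1=12 $r2=4 $r3=1 $r4=12 $r5=8 $r6=4 $r7=8
PC=4  andi  $r4, $r3, 15     | $r0=0 $r1=12 $r2=4 $r3=1 $r4=1 $r5=8 $r6=4 $r7=8
PC=5  nor  $r0, $r0, $r6     | $r0=0 $r1=12 $r2=4 $r3=1 $r4=1 $r5=8 $r6=4 $r7=8
PC=6  xori  $r5, $r0, 1      | $r0=0 $r1=12 $r2=4 $r3=1 $r4=1 $r5=1 $r6=4 $r7=8
PC=7  bne  $r2, $r4, L9      | $r0=0 $r1=12 $r2=4 $r3=1 $r4=1 $r5=1 $r6=4 $r7=8  [TAKEN]
PC=8  nor  $r4, $r6, $r7     | $r0=0 $r1=12 $r2=4 $r3=1 $r4=65523 $r5=1 $r6=4 $r7=8
PC=9  nor  $r1, $r5, $r0     | $r0=0 $r1=65534 $r2=4 $r3=1 $r4=65523 $r5=1 $r6=4 $r7=8
PC=10 nor  $r5, $r2, $r7     | $r0=0 $r1=65534 $r2=4 $r3=1 $r4=65523 $r5=65523 $r6=4 $r7=8
PC=11 andi  $r5, $r3, 3      | $r0=0 $r1=65534 $r2=4 $r3=1 $r4=65523 $r5=1 $r6=4 $r7=8
PC=12 xori  $r5, $r6, 3      | $r0=0 $r1=65534 $r2=4 $r3=1 $r4=65523 $r5=7 $r6=4 $r7=8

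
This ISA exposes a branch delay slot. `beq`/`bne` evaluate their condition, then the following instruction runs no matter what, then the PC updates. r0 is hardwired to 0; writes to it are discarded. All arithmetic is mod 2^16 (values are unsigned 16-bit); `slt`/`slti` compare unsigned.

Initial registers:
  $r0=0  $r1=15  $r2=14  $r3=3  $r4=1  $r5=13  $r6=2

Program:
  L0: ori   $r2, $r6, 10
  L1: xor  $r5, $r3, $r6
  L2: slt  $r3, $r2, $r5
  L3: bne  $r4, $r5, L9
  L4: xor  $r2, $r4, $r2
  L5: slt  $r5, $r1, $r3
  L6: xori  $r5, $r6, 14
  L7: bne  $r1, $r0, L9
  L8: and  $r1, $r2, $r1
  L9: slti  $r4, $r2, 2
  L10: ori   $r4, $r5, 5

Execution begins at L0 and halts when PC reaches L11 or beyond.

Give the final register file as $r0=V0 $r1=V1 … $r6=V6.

$r0=0 $r1=11 $r2=11 $r3=0 $r4=13 $r5=12 $r6=2

[0] ori   $r2, $r6, 10  →  {$r0:0, $r1:15, $r2:10, $r3:3, $r4:1, $r5:13, $r6:2}
[1] xor  $r5, $r3, $r6  →  {$r0:0, $r1:15, $r2:10, $r3:3, $r4:1, $r5:1, $r6:2}
[2] slt  $r3, $r2, $r5  →  {$r0:0, $r1:15, $r2:10, $r3:0, $r4:1, $r5:1, $r6:2}
[3] bne  $r4, $r5, L9  →  {$r0:0, $r1:15, $r2:10, $r3:0, $r4:1, $r5:1, $r6:2}  ⟨branch fallthrough⟩
[4] xor  $r2, $r4, $r2  →  {$r0:0, $r1:15, $r2:11, $r3:0, $r4:1, $r5:1, $r6:2}
[5] slt  $r5, $r1, $r3  →  {$r0:0, $r1:15, $r2:11, $r3:0, $r4:1, $r5:0, $r6:2}
[6] xori  $r5, $r6, 14  →  {$r0:0, $r1:15, $r2:11, $r3:0, $r4:1, $r5:12, $r6:2}
[7] bne  $r1, $r0, L9  →  {$r0:0, $r1:15, $r2:11, $r3:0, $r4:1, $r5:12, $r6:2}  ⟨branch taken⟩
[8] and  $r1, $r2, $r1  →  {$r0:0, $r1:11, $r2:11, $r3:0, $r4:1, $r5:12, $r6:2}
[9] slti  $r4, $r2, 2  →  {$r0:0, $r1:11, $r2:11, $r3:0, $r4:0, $r5:12, $r6:2}
[10] ori   $r4, $r5, 5  →  {$r0:0, $r1:11, $r2:11, $r3:0, $r4:13, $r5:12, $r6:2}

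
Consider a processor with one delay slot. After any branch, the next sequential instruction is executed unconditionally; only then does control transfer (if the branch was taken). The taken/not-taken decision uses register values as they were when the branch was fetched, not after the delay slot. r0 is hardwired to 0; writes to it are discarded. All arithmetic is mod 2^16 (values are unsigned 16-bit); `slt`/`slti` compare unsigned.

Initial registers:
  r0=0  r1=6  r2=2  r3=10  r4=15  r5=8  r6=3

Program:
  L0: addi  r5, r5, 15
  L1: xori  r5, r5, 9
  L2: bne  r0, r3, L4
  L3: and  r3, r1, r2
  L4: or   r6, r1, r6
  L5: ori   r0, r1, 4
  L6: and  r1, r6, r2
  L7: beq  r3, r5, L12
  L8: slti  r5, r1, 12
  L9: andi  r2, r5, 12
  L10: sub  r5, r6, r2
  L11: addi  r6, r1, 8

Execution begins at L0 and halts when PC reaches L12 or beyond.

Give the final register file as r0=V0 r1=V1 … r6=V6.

r0=0 r1=2 r2=0 r3=2 r4=15 r5=7 r6=10

#0 addi  r5, r5, 15 ; 0/6/2/10/15/23/3
#1 xori  r5, r5, 9 ; 0/6/2/10/15/30/3
#2 bne  r0, r3, L4 ; 0/6/2/10/15/30/3 ; →target
#3 and  r3, r1, r2 ; 0/6/2/2/15/30/3
#4 or   r6, r1, r6 ; 0/6/2/2/15/30/7
#5 ori   r0, r1, 4 ; 0/6/2/2/15/30/7
#6 and  r1, r6, r2 ; 0/2/2/2/15/30/7
#7 beq  r3, r5, L12 ; 0/2/2/2/15/30/7 ; →fallthru
#8 slti  r5, r1, 12 ; 0/2/2/2/15/1/7
#9 andi  r2, r5, 12 ; 0/2/0/2/15/1/7
#10 sub  r5, r6, r2 ; 0/2/0/2/15/7/7
#11 addi  r6, r1, 8 ; 0/2/0/2/15/7/10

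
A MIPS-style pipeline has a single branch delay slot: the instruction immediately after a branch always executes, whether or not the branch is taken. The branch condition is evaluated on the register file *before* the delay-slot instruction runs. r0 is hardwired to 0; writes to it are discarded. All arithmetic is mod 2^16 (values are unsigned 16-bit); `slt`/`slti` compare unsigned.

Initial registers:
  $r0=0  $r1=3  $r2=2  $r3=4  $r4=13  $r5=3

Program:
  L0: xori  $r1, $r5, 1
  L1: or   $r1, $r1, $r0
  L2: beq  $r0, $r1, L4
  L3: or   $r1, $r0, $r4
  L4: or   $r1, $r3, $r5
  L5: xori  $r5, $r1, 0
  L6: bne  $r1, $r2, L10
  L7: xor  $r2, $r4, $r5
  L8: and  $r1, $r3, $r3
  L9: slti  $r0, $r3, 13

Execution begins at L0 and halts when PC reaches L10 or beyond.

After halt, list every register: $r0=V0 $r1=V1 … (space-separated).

PC=0  xori  $r1, $r5, 1      | $r0=0 $r1=2 $r2=2 $r3=4 $r4=13 $r5=3
PC=1  or   $r1, $r1, $r0     | $r0=0 $r1=2 $r2=2 $r3=4 $r4=13 $r5=3
PC=2  beq  $r0, $r1, L4      | $r0=0 $r1=2 $r2=2 $r3=4 $r4=13 $r5=3  [not taken]
PC=3  or   $r1, $r0, $r4     | $r0=0 $r1=13 $r2=2 $r3=4 $r4=13 $r5=3
PC=4  or   $r1, $r3, $r5     | $r0=0 $r1=7 $r2=2 $r3=4 $r4=13 $r5=3
PC=5  xori  $r5, $r1, 0      | $r0=0 $r1=7 $r2=2 $r3=4 $r4=13 $r5=7
PC=6  bne  $r1, $r2, L10     | $r0=0 $r1=7 $r2=2 $r3=4 $r4=13 $r5=7  [TAKEN]
PC=7  xor  $r2, $r4, $r5     | $r0=0 $r1=7 $r2=10 $r3=4 $r4=13 $r5=7

$r0=0 $r1=7 $r2=10 $r3=4 $r4=13 $r5=7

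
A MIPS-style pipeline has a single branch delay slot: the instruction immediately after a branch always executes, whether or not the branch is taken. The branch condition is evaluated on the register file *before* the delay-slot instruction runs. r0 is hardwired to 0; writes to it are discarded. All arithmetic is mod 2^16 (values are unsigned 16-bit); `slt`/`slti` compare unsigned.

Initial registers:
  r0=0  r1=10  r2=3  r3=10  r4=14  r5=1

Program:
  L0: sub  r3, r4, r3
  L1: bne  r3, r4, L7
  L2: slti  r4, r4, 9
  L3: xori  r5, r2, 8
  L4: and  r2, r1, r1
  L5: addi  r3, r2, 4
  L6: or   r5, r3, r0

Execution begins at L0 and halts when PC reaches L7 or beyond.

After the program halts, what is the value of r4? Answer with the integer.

PC=0  sub  r3, r4, r3        | r0=0 r1=10 r2=3 r3=4 r4=14 r5=1
PC=1  bne  r3, r4, L7        | r0=0 r1=10 r2=3 r3=4 r4=14 r5=1  [TAKEN]
PC=2  slti  r4, r4, 9        | r0=0 r1=10 r2=3 r3=4 r4=0 r5=1

0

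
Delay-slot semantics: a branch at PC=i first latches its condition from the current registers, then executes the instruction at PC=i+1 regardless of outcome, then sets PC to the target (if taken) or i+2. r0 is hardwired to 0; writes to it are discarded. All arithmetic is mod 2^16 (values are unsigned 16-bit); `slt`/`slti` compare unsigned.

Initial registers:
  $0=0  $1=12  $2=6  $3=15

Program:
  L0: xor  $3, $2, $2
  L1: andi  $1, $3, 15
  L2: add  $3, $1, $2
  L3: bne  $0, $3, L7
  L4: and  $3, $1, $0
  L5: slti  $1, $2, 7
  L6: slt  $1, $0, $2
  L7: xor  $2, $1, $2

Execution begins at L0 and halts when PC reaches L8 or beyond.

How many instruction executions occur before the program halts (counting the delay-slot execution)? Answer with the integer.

6

[0] xor  $3, $2, $2  →  {$0:0, $1:12, $2:6, $3:0}
[1] andi  $1, $3, 15  →  {$0:0, $1:0, $2:6, $3:0}
[2] add  $3, $1, $2  →  {$0:0, $1:0, $2:6, $3:6}
[3] bne  $0, $3, L7  →  {$0:0, $1:0, $2:6, $3:6}  ⟨branch taken⟩
[4] and  $3, $1, $0  →  {$0:0, $1:0, $2:6, $3:0}
[7] xor  $2, $1, $2  →  {$0:0, $1:0, $2:6, $3:0}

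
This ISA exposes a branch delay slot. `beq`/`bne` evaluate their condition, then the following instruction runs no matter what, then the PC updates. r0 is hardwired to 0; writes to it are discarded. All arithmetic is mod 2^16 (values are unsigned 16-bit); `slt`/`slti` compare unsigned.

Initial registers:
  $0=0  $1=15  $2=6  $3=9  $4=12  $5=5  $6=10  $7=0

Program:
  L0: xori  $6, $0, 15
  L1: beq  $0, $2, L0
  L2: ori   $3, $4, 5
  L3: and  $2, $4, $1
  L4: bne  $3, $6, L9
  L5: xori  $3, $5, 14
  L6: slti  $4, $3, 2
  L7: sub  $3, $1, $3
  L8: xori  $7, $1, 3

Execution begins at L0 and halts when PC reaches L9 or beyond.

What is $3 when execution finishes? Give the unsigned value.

PC=0  xori  $6, $0, 15       | $0=0 $1=15 $2=6 $3=9 $4=12 $5=5 $6=15 $7=0
PC=1  beq  $0, $2, L0        | $0=0 $1=15 $2=6 $3=9 $4=12 $5=5 $6=15 $7=0  [not taken]
PC=2  ori   $3, $4, 5        | $0=0 $1=15 $2=6 $3=13 $4=12 $5=5 $6=15 $7=0
PC=3  and  $2, $4, $1        | $0=0 $1=15 $2=12 $3=13 $4=12 $5=5 $6=15 $7=0
PC=4  bne  $3, $6, L9        | $0=0 $1=15 $2=12 $3=13 $4=12 $5=5 $6=15 $7=0  [TAKEN]
PC=5  xori  $3, $5, 14       | $0=0 $1=15 $2=12 $3=11 $4=12 $5=5 $6=15 $7=0

11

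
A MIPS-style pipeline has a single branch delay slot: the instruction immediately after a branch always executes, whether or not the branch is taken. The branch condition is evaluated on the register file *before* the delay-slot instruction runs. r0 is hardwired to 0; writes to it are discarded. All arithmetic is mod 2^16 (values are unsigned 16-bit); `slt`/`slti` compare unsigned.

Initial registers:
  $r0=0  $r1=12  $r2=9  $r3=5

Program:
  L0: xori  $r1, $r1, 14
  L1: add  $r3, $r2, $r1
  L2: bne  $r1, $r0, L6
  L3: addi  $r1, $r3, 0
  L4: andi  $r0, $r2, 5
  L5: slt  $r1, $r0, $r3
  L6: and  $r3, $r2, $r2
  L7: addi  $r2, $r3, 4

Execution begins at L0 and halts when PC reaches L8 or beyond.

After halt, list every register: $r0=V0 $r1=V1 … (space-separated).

[0] xori  $r1, $r1, 14  →  {$r0:0, $r1:2, $r2:9, $r3:5}
[1] add  $r3, $r2, $r1  →  {$r0:0, $r1:2, $r2:9, $r3:11}
[2] bne  $r1, $r0, L6  →  {$r0:0, $r1:2, $r2:9, $r3:11}  ⟨branch taken⟩
[3] addi  $r1, $r3, 0  →  {$r0:0, $r1:11, $r2:9, $r3:11}
[6] and  $r3, $r2, $r2  →  {$r0:0, $r1:11, $r2:9, $r3:9}
[7] addi  $r2, $r3, 4  →  {$r0:0, $r1:11, $r2:13, $r3:9}

$r0=0 $r1=11 $r2=13 $r3=9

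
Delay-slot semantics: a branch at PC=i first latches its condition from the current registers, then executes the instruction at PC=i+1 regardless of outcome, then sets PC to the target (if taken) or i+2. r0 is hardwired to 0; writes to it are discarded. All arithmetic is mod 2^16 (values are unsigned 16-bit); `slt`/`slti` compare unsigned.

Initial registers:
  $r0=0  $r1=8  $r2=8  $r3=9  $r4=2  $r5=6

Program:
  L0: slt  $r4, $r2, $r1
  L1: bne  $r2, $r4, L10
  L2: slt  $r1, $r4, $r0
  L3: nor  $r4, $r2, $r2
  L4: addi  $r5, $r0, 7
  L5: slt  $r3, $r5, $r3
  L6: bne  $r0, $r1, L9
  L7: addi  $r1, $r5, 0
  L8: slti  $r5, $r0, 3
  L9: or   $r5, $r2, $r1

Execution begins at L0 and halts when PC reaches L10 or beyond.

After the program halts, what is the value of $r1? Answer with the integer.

0

[0] slt  $r4, $r2, $r1  →  {$r0:0, $r1:8, $r2:8, $r3:9, $r4:0, $r5:6}
[1] bne  $r2, $r4, L10  →  {$r0:0, $r1:8, $r2:8, $r3:9, $r4:0, $r5:6}  ⟨branch taken⟩
[2] slt  $r1, $r4, $r0  →  {$r0:0, $r1:0, $r2:8, $r3:9, $r4:0, $r5:6}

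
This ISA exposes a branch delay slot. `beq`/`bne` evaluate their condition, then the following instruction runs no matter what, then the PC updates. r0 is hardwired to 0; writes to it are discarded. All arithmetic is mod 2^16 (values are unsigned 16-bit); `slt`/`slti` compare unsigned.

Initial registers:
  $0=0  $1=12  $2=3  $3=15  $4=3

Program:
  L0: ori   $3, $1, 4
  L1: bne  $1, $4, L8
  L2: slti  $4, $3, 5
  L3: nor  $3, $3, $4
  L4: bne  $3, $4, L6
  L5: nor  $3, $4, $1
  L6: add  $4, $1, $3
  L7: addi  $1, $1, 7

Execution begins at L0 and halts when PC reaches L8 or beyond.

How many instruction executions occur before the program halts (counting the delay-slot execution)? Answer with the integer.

#0 ori   $3, $1, 4 ; 0/12/3/12/3
#1 bne  $1, $4, L8 ; 0/12/3/12/3 ; →target
#2 slti  $4, $3, 5 ; 0/12/3/12/0

3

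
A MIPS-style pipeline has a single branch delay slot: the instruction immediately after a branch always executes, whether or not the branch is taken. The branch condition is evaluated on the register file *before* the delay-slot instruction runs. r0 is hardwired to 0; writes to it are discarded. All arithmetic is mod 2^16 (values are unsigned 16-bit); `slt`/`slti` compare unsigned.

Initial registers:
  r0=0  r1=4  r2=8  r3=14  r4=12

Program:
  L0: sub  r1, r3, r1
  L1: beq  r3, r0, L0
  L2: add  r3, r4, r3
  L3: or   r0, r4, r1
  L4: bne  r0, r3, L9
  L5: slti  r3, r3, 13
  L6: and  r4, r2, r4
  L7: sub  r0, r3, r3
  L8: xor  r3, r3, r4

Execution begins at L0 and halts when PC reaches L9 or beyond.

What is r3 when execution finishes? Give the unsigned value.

0

PC=0  sub  r1, r3, r1        | r0=0 r1=10 r2=8 r3=14 r4=12
PC=1  beq  r3, r0, L0        | r0=0 r1=10 r2=8 r3=14 r4=12  [not taken]
PC=2  add  r3, r4, r3        | r0=0 r1=10 r2=8 r3=26 r4=12
PC=3  or   r0, r4, r1        | r0=0 r1=10 r2=8 r3=26 r4=12
PC=4  bne  r0, r3, L9        | r0=0 r1=10 r2=8 r3=26 r4=12  [TAKEN]
PC=5  slti  r3, r3, 13       | r0=0 r1=10 r2=8 r3=0 r4=12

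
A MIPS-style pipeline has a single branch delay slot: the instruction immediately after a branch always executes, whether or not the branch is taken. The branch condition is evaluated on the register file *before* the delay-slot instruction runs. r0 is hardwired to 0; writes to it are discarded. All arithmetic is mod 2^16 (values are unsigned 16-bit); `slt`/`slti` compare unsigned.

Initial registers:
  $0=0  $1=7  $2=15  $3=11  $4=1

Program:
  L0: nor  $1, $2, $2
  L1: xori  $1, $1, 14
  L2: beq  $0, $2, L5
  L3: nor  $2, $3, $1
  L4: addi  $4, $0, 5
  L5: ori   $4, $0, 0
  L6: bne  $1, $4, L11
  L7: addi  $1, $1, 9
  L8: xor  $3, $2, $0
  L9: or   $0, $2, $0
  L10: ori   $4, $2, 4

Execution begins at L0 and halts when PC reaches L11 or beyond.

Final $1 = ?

7

PC=0  nor  $1, $2, $2        | $0=0 $1=65520 $2=15 $3=11 $4=1
PC=1  xori  $1, $1, 14       | $0=0 $1=65534 $2=15 $3=11 $4=1
PC=2  beq  $0, $2, L5        | $0=0 $1=65534 $2=15 $3=11 $4=1  [not taken]
PC=3  nor  $2, $3, $1        | $0=0 $1=65534 $2=0 $3=11 $4=1
PC=4  addi  $4, $0, 5        | $0=0 $1=65534 $2=0 $3=11 $4=5
PC=5  ori   $4, $0, 0        | $0=0 $1=65534 $2=0 $3=11 $4=0
PC=6  bne  $1, $4, L11       | $0=0 $1=65534 $2=0 $3=11 $4=0  [TAKEN]
PC=7  addi  $1, $1, 9        | $0=0 $1=7 $2=0 $3=11 $4=0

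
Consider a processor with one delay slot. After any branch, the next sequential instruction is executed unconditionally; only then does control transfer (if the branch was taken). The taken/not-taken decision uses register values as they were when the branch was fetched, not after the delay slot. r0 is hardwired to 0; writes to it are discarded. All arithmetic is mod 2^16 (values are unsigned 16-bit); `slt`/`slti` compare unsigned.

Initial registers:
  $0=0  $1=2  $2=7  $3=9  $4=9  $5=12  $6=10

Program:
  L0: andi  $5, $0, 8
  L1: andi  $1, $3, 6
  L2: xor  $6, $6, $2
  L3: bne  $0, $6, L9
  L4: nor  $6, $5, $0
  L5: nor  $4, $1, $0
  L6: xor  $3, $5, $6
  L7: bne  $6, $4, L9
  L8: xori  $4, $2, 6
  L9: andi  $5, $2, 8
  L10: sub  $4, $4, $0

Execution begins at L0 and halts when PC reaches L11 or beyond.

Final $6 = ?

65535

  step pc=0: andi  $5, $0, 8  regs=(0,2,7,9,9,0,10)
  step pc=1: andi  $1, $3, 6  regs=(0,0,7,9,9,0,10)
  step pc=2: xor  $6, $6, $2  regs=(0,0,7,9,9,0,13)
  step pc=3: bne  $0, $6, L9  cond=T  regs=(0,0,7,9,9,0,13)
  step pc=4: nor  $6, $5, $0  regs=(0,0,7,9,9,0,65535)
  step pc=9: andi  $5, $2, 8  regs=(0,0,7,9,9,0,65535)
  step pc=10: sub  $4, $4, $0  regs=(0,0,7,9,9,0,65535)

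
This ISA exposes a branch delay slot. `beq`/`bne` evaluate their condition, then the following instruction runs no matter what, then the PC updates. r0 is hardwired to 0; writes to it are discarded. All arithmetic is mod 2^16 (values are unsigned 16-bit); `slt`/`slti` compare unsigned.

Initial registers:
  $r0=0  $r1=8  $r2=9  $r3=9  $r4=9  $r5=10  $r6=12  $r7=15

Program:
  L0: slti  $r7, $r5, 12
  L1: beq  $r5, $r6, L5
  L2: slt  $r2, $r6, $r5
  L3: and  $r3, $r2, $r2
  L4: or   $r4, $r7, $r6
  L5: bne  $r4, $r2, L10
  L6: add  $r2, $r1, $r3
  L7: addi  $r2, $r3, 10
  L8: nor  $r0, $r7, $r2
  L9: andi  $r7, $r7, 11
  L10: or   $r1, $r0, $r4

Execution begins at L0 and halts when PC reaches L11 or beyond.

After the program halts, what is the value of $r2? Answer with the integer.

8

#0 slti  $r7, $r5, 12 ; 0/8/9/9/9/10/12/1
#1 beq  $r5, $r6, L5 ; 0/8/9/9/9/10/12/1 ; →fallthru
#2 slt  $r2, $r6, $r5 ; 0/8/0/9/9/10/12/1
#3 and  $r3, $r2, $r2 ; 0/8/0/0/9/10/12/1
#4 or   $r4, $r7, $r6 ; 0/8/0/0/13/10/12/1
#5 bne  $r4, $r2, L10 ; 0/8/0/0/13/10/12/1 ; →target
#6 add  $r2, $r1, $r3 ; 0/8/8/0/13/10/12/1
#10 or   $r1, $r0, $r4 ; 0/13/8/0/13/10/12/1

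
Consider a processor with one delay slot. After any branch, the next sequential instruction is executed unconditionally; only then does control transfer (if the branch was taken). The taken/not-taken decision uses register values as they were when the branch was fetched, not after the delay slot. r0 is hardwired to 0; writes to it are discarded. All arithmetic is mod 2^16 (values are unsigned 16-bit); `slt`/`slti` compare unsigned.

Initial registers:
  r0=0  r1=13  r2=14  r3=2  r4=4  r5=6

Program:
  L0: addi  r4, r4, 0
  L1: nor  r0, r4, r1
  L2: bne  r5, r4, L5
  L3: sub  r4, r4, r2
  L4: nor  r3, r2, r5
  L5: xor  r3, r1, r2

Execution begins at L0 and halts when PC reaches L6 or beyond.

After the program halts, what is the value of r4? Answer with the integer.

65526

PC=0  addi  r4, r4, 0        | r0=0 r1=13 r2=14 r3=2 r4=4 r5=6
PC=1  nor  r0, r4, r1        | r0=0 r1=13 r2=14 r3=2 r4=4 r5=6
PC=2  bne  r5, r4, L5        | r0=0 r1=13 r2=14 r3=2 r4=4 r5=6  [TAKEN]
PC=3  sub  r4, r4, r2        | r0=0 r1=13 r2=14 r3=2 r4=65526 r5=6
PC=5  xor  r3, r1, r2        | r0=0 r1=13 r2=14 r3=3 r4=65526 r5=6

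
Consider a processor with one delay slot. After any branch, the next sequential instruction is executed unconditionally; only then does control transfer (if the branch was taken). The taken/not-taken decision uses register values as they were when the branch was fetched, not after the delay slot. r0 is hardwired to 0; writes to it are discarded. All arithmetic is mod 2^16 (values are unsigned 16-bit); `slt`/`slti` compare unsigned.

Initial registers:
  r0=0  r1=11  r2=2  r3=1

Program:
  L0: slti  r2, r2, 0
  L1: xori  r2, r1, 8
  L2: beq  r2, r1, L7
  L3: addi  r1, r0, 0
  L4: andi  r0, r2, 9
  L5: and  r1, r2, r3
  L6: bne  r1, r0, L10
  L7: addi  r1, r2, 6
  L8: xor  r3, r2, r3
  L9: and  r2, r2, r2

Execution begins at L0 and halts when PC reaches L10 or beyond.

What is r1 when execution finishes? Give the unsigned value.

9

PC=0  slti  r2, r2, 0        | r0=0 r1=11 r2=0 r3=1
PC=1  xori  r2, r1, 8        | r0=0 r1=11 r2=3 r3=1
PC=2  beq  r2, r1, L7        | r0=0 r1=11 r2=3 r3=1  [not taken]
PC=3  addi  r1, r0, 0        | r0=0 r1=0 r2=3 r3=1
PC=4  andi  r0, r2, 9        | r0=0 r1=0 r2=3 r3=1
PC=5  and  r1, r2, r3        | r0=0 r1=1 r2=3 r3=1
PC=6  bne  r1, r0, L10       | r0=0 r1=1 r2=3 r3=1  [TAKEN]
PC=7  addi  r1, r2, 6        | r0=0 r1=9 r2=3 r3=1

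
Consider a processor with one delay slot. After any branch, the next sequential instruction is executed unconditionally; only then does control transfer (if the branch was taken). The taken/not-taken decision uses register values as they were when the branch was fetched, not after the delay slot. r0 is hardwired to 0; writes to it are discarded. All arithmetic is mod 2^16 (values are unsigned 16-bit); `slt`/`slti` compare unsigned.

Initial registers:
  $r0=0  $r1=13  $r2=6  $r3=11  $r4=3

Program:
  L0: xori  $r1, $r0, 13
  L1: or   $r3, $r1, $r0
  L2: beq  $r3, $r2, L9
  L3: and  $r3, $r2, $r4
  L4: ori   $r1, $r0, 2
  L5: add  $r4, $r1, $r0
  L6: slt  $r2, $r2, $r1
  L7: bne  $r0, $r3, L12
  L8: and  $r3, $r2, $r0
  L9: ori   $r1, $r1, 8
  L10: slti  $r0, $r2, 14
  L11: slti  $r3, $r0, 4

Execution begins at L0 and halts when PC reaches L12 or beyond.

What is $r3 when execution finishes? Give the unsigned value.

[0] xori  $r1, $r0, 13  →  {$r0:0, $r1:13, $r2:6, $r3:11, $r4:3}
[1] or   $r3, $r1, $r0  →  {$r0:0, $r1:13, $r2:6, $r3:13, $r4:3}
[2] beq  $r3, $r2, L9  →  {$r0:0, $r1:13, $r2:6, $r3:13, $r4:3}  ⟨branch fallthrough⟩
[3] and  $r3, $r2, $r4  →  {$r0:0, $r1:13, $r2:6, $r3:2, $r4:3}
[4] ori   $r1, $r0, 2  →  {$r0:0, $r1:2, $r2:6, $r3:2, $r4:3}
[5] add  $r4, $r1, $r0  →  {$r0:0, $r1:2, $r2:6, $r3:2, $r4:2}
[6] slt  $r2, $r2, $r1  →  {$r0:0, $r1:2, $r2:0, $r3:2, $r4:2}
[7] bne  $r0, $r3, L12  →  {$r0:0, $r1:2, $r2:0, $r3:2, $r4:2}  ⟨branch taken⟩
[8] and  $r3, $r2, $r0  →  {$r0:0, $r1:2, $r2:0, $r3:0, $r4:2}

0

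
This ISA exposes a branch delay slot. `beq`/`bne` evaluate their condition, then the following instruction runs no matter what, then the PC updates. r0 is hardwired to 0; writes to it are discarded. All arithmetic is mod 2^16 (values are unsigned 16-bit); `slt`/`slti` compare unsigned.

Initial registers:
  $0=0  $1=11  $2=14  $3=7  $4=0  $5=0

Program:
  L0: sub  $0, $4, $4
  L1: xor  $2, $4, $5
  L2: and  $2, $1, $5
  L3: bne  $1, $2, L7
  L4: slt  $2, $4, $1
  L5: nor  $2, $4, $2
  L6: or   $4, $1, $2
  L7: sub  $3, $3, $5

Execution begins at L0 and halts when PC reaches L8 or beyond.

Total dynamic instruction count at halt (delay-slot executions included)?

  step pc=0: sub  $0, $4, $4  regs=(0,11,14,7,0,0)
  step pc=1: xor  $2, $4, $5  regs=(0,11,0,7,0,0)
  step pc=2: and  $2, $1, $5  regs=(0,11,0,7,0,0)
  step pc=3: bne  $1, $2, L7  cond=T  regs=(0,11,0,7,0,0)
  step pc=4: slt  $2, $4, $1  regs=(0,11,1,7,0,0)
  step pc=7: sub  $3, $3, $5  regs=(0,11,1,7,0,0)

6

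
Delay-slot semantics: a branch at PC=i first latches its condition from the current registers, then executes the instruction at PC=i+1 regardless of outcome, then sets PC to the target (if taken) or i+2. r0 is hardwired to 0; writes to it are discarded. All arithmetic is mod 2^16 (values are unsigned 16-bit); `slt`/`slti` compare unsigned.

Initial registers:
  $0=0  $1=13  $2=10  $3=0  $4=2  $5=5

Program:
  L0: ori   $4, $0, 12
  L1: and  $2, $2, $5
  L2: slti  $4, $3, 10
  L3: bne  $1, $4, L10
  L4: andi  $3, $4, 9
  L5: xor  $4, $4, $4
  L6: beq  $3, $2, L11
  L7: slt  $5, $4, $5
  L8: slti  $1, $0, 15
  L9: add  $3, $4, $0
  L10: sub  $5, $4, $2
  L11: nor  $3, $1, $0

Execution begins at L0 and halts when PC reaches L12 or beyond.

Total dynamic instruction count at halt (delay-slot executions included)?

  step pc=0: ori   $4, $0, 12  regs=(0,13,10,0,12,5)
  step pc=1: and  $2, $2, $5  regs=(0,13,0,0,12,5)
  step pc=2: slti  $4, $3, 10  regs=(0,13,0,0,1,5)
  step pc=3: bne  $1, $4, L10  cond=T  regs=(0,13,0,0,1,5)
  step pc=4: andi  $3, $4, 9  regs=(0,13,0,1,1,5)
  step pc=10: sub  $5, $4, $2  regs=(0,13,0,1,1,1)
  step pc=11: nor  $3, $1, $0  regs=(0,13,0,65522,1,1)

7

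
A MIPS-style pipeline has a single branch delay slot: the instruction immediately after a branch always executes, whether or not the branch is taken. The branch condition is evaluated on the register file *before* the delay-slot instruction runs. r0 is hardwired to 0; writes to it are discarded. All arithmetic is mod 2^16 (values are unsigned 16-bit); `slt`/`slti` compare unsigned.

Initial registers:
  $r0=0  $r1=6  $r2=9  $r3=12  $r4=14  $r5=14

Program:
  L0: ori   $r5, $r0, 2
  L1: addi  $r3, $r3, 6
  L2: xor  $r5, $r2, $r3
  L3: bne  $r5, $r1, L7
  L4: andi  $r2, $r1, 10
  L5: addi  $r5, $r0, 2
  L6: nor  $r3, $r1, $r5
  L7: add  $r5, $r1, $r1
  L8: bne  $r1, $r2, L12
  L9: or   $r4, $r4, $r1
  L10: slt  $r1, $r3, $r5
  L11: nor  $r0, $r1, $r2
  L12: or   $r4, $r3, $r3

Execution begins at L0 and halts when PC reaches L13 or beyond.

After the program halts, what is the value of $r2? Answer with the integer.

2

PC=0  ori   $r5, $r0, 2      | $r0=0 $r1=6 $r2=9 $r3=12 $r4=14 $r5=2
PC=1  addi  $r3, $r3, 6      | $r0=0 $r1=6 $r2=9 $r3=18 $r4=14 $r5=2
PC=2  xor  $r5, $r2, $r3     | $r0=0 $r1=6 $r2=9 $r3=18 $r4=14 $r5=27
PC=3  bne  $r5, $r1, L7      | $r0=0 $r1=6 $r2=9 $r3=18 $r4=14 $r5=27  [TAKEN]
PC=4  andi  $r2, $r1, 10     | $r0=0 $r1=6 $r2=2 $r3=18 $r4=14 $r5=27
PC=7  add  $r5, $r1, $r1     | $r0=0 $r1=6 $r2=2 $r3=18 $r4=14 $r5=12
PC=8  bne  $r1, $r2, L12     | $r0=0 $r1=6 $r2=2 $r3=18 $r4=14 $r5=12  [TAKEN]
PC=9  or   $r4, $r4, $r1     | $r0=0 $r1=6 $r2=2 $r3=18 $r4=14 $r5=12
PC=12 or   $r4, $r3, $r3     | $r0=0 $r1=6 $r2=2 $r3=18 $r4=18 $r5=12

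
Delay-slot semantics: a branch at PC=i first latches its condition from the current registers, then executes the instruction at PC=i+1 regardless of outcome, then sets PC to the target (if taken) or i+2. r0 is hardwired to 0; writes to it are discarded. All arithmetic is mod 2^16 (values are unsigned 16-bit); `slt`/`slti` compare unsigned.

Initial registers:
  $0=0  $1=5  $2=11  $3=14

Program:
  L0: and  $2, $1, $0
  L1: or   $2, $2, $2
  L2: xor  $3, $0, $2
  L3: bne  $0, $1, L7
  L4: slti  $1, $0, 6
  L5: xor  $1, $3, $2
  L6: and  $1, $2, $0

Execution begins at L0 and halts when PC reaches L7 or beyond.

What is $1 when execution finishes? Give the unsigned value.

1

[0] and  $2, $1, $0  →  {$0:0, $1:5, $2:0, $3:14}
[1] or   $2, $2, $2  →  {$0:0, $1:5, $2:0, $3:14}
[2] xor  $3, $0, $2  →  {$0:0, $1:5, $2:0, $3:0}
[3] bne  $0, $1, L7  →  {$0:0, $1:5, $2:0, $3:0}  ⟨branch taken⟩
[4] slti  $1, $0, 6  →  {$0:0, $1:1, $2:0, $3:0}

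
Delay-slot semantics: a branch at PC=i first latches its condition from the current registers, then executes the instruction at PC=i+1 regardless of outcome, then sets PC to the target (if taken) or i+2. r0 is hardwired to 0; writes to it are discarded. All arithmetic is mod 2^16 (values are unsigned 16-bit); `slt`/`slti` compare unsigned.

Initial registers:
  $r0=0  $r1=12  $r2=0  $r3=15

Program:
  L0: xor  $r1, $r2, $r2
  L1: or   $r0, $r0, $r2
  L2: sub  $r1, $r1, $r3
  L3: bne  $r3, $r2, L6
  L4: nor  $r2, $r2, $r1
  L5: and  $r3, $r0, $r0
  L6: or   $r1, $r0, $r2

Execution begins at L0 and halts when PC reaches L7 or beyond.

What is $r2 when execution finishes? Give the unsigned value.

14

PC=0  xor  $r1, $r2, $r2     | $r0=0 $r1=0 $r2=0 $r3=15
PC=1  or   $r0, $r0, $r2     | $r0=0 $r1=0 $r2=0 $r3=15
PC=2  sub  $r1, $r1, $r3     | $r0=0 $r1=65521 $r2=0 $r3=15
PC=3  bne  $r3, $r2, L6      | $r0=0 $r1=65521 $r2=0 $r3=15  [TAKEN]
PC=4  nor  $r2, $r2, $r1     | $r0=0 $r1=65521 $r2=14 $r3=15
PC=6  or   $r1, $r0, $r2     | $r0=0 $r1=14 $r2=14 $r3=15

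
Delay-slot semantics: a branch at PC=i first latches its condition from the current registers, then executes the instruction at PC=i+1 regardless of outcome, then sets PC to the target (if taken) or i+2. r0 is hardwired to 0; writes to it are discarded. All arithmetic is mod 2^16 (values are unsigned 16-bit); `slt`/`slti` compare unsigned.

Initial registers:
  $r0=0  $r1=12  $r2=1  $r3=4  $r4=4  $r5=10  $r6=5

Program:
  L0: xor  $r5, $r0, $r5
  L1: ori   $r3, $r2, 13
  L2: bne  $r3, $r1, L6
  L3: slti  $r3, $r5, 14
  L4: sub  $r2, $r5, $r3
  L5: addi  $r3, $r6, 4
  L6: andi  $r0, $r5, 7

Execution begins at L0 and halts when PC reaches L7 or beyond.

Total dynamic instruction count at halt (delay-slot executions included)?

  step pc=0: xor  $r5, $r0, $r5  regs=(0,12,1,4,4,10,5)
  step pc=1: ori   $r3, $r2, 13  regs=(0,12,1,13,4,10,5)
  step pc=2: bne  $r3, $r1, L6  cond=T  regs=(0,12,1,13,4,10,5)
  step pc=3: slti  $r3, $r5, 14  regs=(0,12,1,1,4,10,5)
  step pc=6: andi  $r0, $r5, 7  regs=(0,12,1,1,4,10,5)

5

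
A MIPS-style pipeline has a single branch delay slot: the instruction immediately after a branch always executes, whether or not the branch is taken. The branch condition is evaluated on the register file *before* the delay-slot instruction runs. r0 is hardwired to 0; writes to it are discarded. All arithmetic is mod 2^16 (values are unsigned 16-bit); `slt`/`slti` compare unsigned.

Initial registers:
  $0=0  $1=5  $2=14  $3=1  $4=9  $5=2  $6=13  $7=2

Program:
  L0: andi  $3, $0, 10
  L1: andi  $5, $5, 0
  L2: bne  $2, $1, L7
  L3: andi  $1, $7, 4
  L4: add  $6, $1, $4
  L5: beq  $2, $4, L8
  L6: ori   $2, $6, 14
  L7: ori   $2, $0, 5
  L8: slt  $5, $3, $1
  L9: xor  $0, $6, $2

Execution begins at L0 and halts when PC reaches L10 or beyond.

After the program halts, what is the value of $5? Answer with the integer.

#0 andi  $3, $0, 10 ; 0/5/14/0/9/2/13/2
#1 andi  $5, $5, 0 ; 0/5/14/0/9/0/13/2
#2 bne  $2, $1, L7 ; 0/5/14/0/9/0/13/2 ; →target
#3 andi  $1, $7, 4 ; 0/0/14/0/9/0/13/2
#7 ori   $2, $0, 5 ; 0/0/5/0/9/0/13/2
#8 slt  $5, $3, $1 ; 0/0/5/0/9/0/13/2
#9 xor  $0, $6, $2 ; 0/0/5/0/9/0/13/2

0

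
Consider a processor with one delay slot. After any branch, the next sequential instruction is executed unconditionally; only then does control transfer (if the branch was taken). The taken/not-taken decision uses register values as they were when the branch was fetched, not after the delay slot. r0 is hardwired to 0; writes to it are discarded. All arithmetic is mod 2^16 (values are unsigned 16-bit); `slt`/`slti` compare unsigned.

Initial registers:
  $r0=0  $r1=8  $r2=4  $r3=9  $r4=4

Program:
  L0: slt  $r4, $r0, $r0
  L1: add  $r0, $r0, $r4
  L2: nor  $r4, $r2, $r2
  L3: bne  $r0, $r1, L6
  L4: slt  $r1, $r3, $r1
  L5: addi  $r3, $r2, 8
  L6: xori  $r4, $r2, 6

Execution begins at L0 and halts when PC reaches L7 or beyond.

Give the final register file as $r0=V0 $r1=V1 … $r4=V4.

[0] slt  $r4, $r0, $r0  →  {$r0:0, $r1:8, $r2:4, $r3:9, $r4:0}
[1] add  $r0, $r0, $r4  →  {$r0:0, $r1:8, $r2:4, $r3:9, $r4:0}
[2] nor  $r4, $r2, $r2  →  {$r0:0, $r1:8, $r2:4, $r3:9, $r4:65531}
[3] bne  $r0, $r1, L6  →  {$r0:0, $r1:8, $r2:4, $r3:9, $r4:65531}  ⟨branch taken⟩
[4] slt  $r1, $r3, $r1  →  {$r0:0, $r1:0, $r2:4, $r3:9, $r4:65531}
[6] xori  $r4, $r2, 6  →  {$r0:0, $r1:0, $r2:4, $r3:9, $r4:2}

$r0=0 $r1=0 $r2=4 $r3=9 $r4=2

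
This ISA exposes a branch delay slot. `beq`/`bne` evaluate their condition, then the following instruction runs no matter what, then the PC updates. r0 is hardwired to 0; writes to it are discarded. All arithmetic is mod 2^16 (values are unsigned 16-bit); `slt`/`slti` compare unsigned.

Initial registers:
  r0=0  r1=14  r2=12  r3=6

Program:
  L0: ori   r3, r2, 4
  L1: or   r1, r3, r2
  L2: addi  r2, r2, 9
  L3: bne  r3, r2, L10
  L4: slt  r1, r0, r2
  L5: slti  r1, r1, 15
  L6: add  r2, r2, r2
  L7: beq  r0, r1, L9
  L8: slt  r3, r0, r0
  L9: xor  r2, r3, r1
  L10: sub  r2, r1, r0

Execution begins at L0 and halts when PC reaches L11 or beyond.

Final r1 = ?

1

  step pc=0: ori   r3, r2, 4  regs=(0,14,12,12)
  step pc=1: or   r1, r3, r2  regs=(0,12,12,12)
  step pc=2: addi  r2, r2, 9  regs=(0,12,21,12)
  step pc=3: bne  r3, r2, L10  cond=T  regs=(0,12,21,12)
  step pc=4: slt  r1, r0, r2  regs=(0,1,21,12)
  step pc=10: sub  r2, r1, r0  regs=(0,1,1,12)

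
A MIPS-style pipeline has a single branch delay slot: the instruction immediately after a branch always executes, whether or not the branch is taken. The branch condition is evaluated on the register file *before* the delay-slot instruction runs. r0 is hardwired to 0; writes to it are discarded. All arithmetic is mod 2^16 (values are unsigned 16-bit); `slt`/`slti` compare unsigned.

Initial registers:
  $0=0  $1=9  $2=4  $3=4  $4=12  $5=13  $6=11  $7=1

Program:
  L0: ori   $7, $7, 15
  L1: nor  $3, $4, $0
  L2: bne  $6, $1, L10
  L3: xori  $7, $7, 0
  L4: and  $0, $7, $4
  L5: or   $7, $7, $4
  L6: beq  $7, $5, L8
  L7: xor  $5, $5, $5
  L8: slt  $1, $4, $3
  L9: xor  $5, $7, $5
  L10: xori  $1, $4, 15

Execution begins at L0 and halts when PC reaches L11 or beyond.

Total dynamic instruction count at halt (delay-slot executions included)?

  step pc=0: ori   $7, $7, 15  regs=(0,9,4,4,12,13,11,15)
  step pc=1: nor  $3, $4, $0  regs=(0,9,4,65523,12,13,11,15)
  step pc=2: bne  $6, $1, L10  cond=T  regs=(0,9,4,65523,12,13,11,15)
  step pc=3: xori  $7, $7, 0  regs=(0,9,4,65523,12,13,11,15)
  step pc=10: xori  $1, $4, 15  regs=(0,3,4,65523,12,13,11,15)

5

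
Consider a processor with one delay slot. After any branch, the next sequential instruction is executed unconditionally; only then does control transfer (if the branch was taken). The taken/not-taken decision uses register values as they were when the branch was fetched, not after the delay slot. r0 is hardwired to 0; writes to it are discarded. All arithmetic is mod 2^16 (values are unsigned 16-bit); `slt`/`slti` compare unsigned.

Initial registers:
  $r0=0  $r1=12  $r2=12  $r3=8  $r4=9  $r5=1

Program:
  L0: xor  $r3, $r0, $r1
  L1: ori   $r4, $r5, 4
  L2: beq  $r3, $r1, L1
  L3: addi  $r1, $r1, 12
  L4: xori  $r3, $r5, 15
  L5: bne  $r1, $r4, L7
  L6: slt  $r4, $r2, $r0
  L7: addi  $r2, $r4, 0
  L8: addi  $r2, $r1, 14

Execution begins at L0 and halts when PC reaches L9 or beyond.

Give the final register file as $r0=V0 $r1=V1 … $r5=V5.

#0 xor  $r3, $r0, $r1 ; 0/12/12/12/9/1
#1 ori   $r4, $r5, 4 ; 0/12/12/12/5/1
#2 beq  $r3, $r1, L1 ; 0/12/12/12/5/1 ; →target
#3 addi  $r1, $r1, 12 ; 0/24/12/12/5/1
#1 ori   $r4, $r5, 4 ; 0/24/12/12/5/1
#2 beq  $r3, $r1, L1 ; 0/24/12/12/5/1 ; →fallthru
#3 addi  $r1, $r1, 12 ; 0/36/12/12/5/1
#4 xori  $r3, $r5, 15 ; 0/36/12/14/5/1
#5 bne  $r1, $r4, L7 ; 0/36/12/14/5/1 ; →target
#6 slt  $r4, $r2, $r0 ; 0/36/12/14/0/1
#7 addi  $r2, $r4, 0 ; 0/36/0/14/0/1
#8 addi  $r2, $r1, 14 ; 0/36/50/14/0/1

$r0=0 $r1=36 $r2=50 $r3=14 $r4=0 $r5=1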